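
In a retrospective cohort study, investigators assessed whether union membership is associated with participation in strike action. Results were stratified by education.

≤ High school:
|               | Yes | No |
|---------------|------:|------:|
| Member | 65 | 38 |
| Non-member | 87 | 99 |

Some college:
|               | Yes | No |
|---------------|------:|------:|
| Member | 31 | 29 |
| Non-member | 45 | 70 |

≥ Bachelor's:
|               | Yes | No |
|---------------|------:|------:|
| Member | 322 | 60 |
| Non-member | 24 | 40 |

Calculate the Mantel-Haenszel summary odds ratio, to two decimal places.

OR_MH = Σ(aᵢdᵢ/nᵢ) / Σ(bᵢcᵢ/nᵢ), where nᵢ is the stratum total.
Stratum 1 (≤ High school): n = 289; a·d/n = 65·99/289 = 22.2664; b·c/n = 38·87/289 = 11.4394
Stratum 2 (Some college): n = 175; a·d/n = 31·70/175 = 12.4000; b·c/n = 29·45/175 = 7.4571
Stratum 3 (≥ Bachelor's): n = 446; a·d/n = 322·40/446 = 28.8789; b·c/n = 60·24/446 = 3.2287
OR_MH = (22.2664 + 12.4000 + 28.8789) / (11.4394 + 7.4571 + 3.2287) = 63.5454 / 22.1253 = 2.87207

2.87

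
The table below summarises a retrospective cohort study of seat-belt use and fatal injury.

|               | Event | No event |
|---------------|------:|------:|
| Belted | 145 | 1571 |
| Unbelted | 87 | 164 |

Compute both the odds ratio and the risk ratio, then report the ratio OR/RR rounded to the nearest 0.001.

0.714

Cells: a = 145, b = 1571, c = 87, d = 164.
OR = (145·164)/(1571·87) = 23780/136677 = 0.17399
Risk in exposed = 145/1716 = 0.08450; risk in unexposed = 87/251 = 0.34661; RR = 0.24378
OR/RR = 0.17399 / 0.24378 = 0.71369
The outcome is not rare, so the OR lies further from 1 than the RR.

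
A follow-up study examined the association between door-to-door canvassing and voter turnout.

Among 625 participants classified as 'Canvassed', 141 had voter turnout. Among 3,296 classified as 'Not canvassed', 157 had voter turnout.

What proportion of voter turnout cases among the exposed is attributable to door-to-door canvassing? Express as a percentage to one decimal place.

From the description: a = 141, b = 484, c = 157, d = 3139.
Risk in exposed = 141/625 = 0.22560; risk in unexposed = 157/3296 = 0.04763.
RR = 0.22560/0.04763 = 4.73616
AR% = (RR − 1)/RR × 100 = (4.73616 − 1)/4.73616 × 100 = 78.8859%

78.9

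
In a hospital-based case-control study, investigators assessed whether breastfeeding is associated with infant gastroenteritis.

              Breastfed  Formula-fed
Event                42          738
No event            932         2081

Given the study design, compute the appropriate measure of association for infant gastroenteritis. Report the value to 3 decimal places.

0.127

Reading the table with exposure as columns: a = 42 (Breastfed, case), b = 932 (Breastfed, non-case), c = 738 (Formula-fed, case), d = 2081.
This is a hospital-based case-control study: participants were sampled on outcome status, so risks in the source population cannot be estimated directly — relative risk is not valid here. The odds ratio is the appropriate measure.
OR = (a·d)/(b·c) = (42 × 2081) / (932 × 738) = 87402 / 687816 = 0.12707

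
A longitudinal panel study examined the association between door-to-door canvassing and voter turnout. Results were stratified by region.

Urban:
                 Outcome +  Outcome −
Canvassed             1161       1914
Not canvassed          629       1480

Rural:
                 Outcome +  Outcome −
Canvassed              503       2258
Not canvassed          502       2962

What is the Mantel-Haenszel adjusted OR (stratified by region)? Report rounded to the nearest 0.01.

OR_MH = Σ(aᵢdᵢ/nᵢ) / Σ(bᵢcᵢ/nᵢ), where nᵢ is the stratum total.
Stratum 1 (Urban): n = 5184; a·d/n = 1161·1480/5184 = 331.4583; b·c/n = 1914·629/5184 = 232.2350
Stratum 2 (Rural): n = 6225; a·d/n = 503·2962/6225 = 239.3391; b·c/n = 2258·502/6225 = 182.0909
OR_MH = (331.4583 + 239.3391) / (232.2350 + 182.0909) = 570.7974 / 414.3259 = 1.37765

1.38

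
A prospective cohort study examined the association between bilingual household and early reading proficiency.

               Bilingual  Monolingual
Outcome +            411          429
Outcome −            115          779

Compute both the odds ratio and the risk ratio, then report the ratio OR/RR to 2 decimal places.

Reading the table with exposure as columns: a = 411 (Bilingual, case), b = 115 (Bilingual, non-case), c = 429 (Monolingual, case), d = 779.
OR = (411·779)/(115·429) = 320169/49335 = 6.48969
Risk in exposed = 411/526 = 0.78137; risk in unexposed = 429/1208 = 0.35513; RR = 2.20022
OR/RR = 6.48969 / 2.20022 = 2.94957
The outcome is not rare, so the OR lies further from 1 than the RR.

2.95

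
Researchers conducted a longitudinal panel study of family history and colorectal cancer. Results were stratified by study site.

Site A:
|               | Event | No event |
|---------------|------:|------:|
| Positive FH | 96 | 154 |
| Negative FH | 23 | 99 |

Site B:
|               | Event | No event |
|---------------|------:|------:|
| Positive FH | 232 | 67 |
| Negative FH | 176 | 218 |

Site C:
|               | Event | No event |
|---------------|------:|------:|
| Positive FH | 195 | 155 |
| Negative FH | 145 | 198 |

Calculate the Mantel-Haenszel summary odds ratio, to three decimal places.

OR_MH = Σ(aᵢdᵢ/nᵢ) / Σ(bᵢcᵢ/nᵢ), where nᵢ is the stratum total.
Stratum 1 (Site A): n = 372; a·d/n = 96·99/372 = 25.5484; b·c/n = 154·23/372 = 9.5215
Stratum 2 (Site B): n = 693; a·d/n = 232·218/693 = 72.9812; b·c/n = 67·176/693 = 17.0159
Stratum 3 (Site C): n = 693; a·d/n = 195·198/693 = 55.7143; b·c/n = 155·145/693 = 32.4315
OR_MH = (25.5484 + 72.9812 + 55.7143) / (9.5215 + 17.0159 + 32.4315) = 154.2439 / 58.9688 = 2.61569

2.616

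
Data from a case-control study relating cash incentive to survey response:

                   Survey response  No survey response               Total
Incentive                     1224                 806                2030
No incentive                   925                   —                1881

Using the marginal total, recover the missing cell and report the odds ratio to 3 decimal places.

1.570

The missing cell is in the unexposed row: 1881 − 925 = 956.
So a = 1224, b = 806, c = 925, d = 956.
OR = (a·d)/(b·c) = (1224 × 956) / (806 × 925) = 1170144 / 745550 = 1.56950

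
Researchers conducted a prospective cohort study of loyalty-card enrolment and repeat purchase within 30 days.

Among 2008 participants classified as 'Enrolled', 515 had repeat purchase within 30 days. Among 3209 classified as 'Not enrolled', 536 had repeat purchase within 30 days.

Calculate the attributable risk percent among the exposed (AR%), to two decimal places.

34.87

From the description: a = 515, b = 1493, c = 536, d = 2673.
Risk in exposed = 515/2008 = 0.25647; risk in unexposed = 536/3209 = 0.16703.
RR = 0.25647/0.16703 = 1.53550
AR% = (RR − 1)/RR × 100 = (1.53550 − 1)/1.53550 × 100 = 34.8744%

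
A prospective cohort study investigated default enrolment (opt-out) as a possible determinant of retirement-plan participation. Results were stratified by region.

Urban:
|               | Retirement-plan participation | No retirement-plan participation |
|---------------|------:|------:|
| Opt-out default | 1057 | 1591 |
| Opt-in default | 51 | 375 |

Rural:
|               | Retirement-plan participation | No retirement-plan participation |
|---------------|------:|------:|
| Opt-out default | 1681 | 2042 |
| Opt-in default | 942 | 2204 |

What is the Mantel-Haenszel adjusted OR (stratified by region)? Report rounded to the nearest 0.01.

OR_MH = Σ(aᵢdᵢ/nᵢ) / Σ(bᵢcᵢ/nᵢ), where nᵢ is the stratum total.
Stratum 1 (Urban): n = 3074; a·d/n = 1057·375/3074 = 128.9444; b·c/n = 1591·51/3074 = 26.3959
Stratum 2 (Rural): n = 6869; a·d/n = 1681·2204/6869 = 539.3688; b·c/n = 2042·942/6869 = 280.0355
OR_MH = (128.9444 + 539.3688) / (26.3959 + 280.0355) = 668.3131 / 306.4314 = 2.18095

2.18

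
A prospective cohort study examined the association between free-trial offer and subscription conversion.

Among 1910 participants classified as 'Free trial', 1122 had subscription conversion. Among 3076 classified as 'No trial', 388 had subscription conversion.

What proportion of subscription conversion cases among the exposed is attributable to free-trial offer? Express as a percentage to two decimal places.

78.53

From the description: a = 1122, b = 788, c = 388, d = 2688.
Risk in exposed = 1122/1910 = 0.58743; risk in unexposed = 388/3076 = 0.12614.
RR = 0.58743/0.12614 = 4.65708
AR% = (RR − 1)/RR × 100 = (4.65708 − 1)/4.65708 × 100 = 78.5273%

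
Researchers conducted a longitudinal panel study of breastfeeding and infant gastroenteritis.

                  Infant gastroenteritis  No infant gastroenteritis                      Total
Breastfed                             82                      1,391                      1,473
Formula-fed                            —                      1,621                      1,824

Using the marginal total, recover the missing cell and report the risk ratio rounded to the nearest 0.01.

The missing cell is in the unexposed row: 1824 − 1621 = 203.
So a = 82, b = 1391, c = 203, d = 1621.
RR = [a/(a+b)] / [c/(c+d)] = (82/1473) / (203/1824) = 0.05567/0.11129 = 0.50020

0.50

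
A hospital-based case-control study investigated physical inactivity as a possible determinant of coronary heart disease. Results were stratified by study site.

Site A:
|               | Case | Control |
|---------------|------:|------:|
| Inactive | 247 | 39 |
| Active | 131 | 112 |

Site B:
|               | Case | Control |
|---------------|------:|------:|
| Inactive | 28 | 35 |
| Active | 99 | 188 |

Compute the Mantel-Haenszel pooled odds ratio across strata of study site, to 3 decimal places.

3.443

OR_MH = Σ(aᵢdᵢ/nᵢ) / Σ(bᵢcᵢ/nᵢ), where nᵢ is the stratum total.
Stratum 1 (Site A): n = 529; a·d/n = 247·112/529 = 52.2949; b·c/n = 39·131/529 = 9.6578
Stratum 2 (Site B): n = 350; a·d/n = 28·188/350 = 15.0400; b·c/n = 35·99/350 = 9.9000
OR_MH = (52.2949 + 15.0400) / (9.6578 + 9.9000) = 67.3349 / 19.5578 = 3.44286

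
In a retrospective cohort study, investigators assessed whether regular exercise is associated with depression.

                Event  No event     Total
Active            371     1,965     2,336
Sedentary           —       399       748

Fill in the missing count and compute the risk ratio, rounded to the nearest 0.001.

The missing cell is in the unexposed row: 748 − 399 = 349.
So a = 371, b = 1965, c = 349, d = 399.
RR = [a/(a+b)] / [c/(c+d)] = (371/2336) / (349/748) = 0.15882/0.46658 = 0.34039

0.340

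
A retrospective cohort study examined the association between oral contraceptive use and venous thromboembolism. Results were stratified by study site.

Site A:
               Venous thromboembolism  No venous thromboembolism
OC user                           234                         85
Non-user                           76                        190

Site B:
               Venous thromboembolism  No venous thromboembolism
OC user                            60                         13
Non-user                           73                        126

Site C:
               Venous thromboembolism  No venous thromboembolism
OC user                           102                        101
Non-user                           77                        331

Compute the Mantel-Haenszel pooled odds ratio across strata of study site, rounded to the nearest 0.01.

OR_MH = Σ(aᵢdᵢ/nᵢ) / Σ(bᵢcᵢ/nᵢ), where nᵢ is the stratum total.
Stratum 1 (Site A): n = 585; a·d/n = 234·190/585 = 76.0000; b·c/n = 85·76/585 = 11.0427
Stratum 2 (Site B): n = 272; a·d/n = 60·126/272 = 27.7941; b·c/n = 13·73/272 = 3.4890
Stratum 3 (Site C): n = 611; a·d/n = 102·331/611 = 55.2570; b·c/n = 101·77/611 = 12.7283
OR_MH = (76.0000 + 27.7941 + 55.2570) / (11.0427 + 3.4890 + 12.7283) = 159.0511 / 27.2600 = 5.83459

5.83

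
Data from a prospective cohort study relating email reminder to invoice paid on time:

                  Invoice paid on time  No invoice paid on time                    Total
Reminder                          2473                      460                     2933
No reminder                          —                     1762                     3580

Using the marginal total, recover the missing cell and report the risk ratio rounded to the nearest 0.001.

The missing cell is in the unexposed row: 3580 − 1762 = 1818.
So a = 2473, b = 460, c = 1818, d = 1762.
RR = [a/(a+b)] / [c/(c+d)] = (2473/2933) / (1818/3580) = 0.84316/0.50782 = 1.66036

1.660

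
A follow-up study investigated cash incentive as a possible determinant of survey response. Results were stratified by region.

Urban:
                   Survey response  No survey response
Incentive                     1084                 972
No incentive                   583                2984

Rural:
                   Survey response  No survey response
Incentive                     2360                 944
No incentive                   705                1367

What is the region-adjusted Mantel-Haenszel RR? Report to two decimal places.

2.47

RR_MH = Σ(aᵢ·n₀ᵢ/nᵢ) / Σ(cᵢ·n₁ᵢ/nᵢ), with n₁ᵢ = aᵢ+bᵢ (exposed), n₀ᵢ = cᵢ+dᵢ (unexposed), nᵢ = n₁ᵢ+n₀ᵢ.
Stratum 1 (Urban): n₁ = 2056, n₀ = 3567, n = 5623; a·n₀/n = 1084·3567/5623 = 687.6450; c·n₁/n = 583·2056/5623 = 213.1688
Stratum 2 (Rural): n₁ = 3304, n₀ = 2072, n = 5376; a·n₀/n = 2360·2072/5376 = 909.5833; c·n₁/n = 705·3304/5376 = 433.2812
RR_MH = (687.6450 + 909.5833) / (213.1688 + 433.2812) = 1597.2284 / 646.4500 = 2.47077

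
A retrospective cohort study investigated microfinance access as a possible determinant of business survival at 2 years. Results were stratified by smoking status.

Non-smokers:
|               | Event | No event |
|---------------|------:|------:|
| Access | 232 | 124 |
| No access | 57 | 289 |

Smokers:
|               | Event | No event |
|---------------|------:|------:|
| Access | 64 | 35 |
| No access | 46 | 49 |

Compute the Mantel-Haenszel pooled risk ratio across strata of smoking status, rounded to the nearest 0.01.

2.78

RR_MH = Σ(aᵢ·n₀ᵢ/nᵢ) / Σ(cᵢ·n₁ᵢ/nᵢ), with n₁ᵢ = aᵢ+bᵢ (exposed), n₀ᵢ = cᵢ+dᵢ (unexposed), nᵢ = n₁ᵢ+n₀ᵢ.
Stratum 1 (Non-smokers): n₁ = 356, n₀ = 346, n = 702; a·n₀/n = 232·346/702 = 114.3476; c·n₁/n = 57·356/702 = 28.9060
Stratum 2 (Smokers): n₁ = 99, n₀ = 95, n = 194; a·n₀/n = 64·95/194 = 31.3402; c·n₁/n = 46·99/194 = 23.4742
RR_MH = (114.3476 + 31.3402) / (28.9060 + 23.4742) = 145.6878 / 52.3802 = 2.78135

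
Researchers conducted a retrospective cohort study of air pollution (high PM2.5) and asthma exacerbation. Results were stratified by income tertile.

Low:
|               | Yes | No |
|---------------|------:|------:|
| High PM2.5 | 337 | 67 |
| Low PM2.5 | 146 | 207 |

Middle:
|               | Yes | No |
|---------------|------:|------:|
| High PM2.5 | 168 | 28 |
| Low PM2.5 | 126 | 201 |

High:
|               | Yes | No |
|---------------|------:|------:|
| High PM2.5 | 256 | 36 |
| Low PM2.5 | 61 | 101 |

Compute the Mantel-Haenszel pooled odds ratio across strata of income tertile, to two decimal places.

OR_MH = Σ(aᵢdᵢ/nᵢ) / Σ(bᵢcᵢ/nᵢ), where nᵢ is the stratum total.
Stratum 1 (Low): n = 757; a·d/n = 337·207/757 = 92.1519; b·c/n = 67·146/757 = 12.9221
Stratum 2 (Middle): n = 523; a·d/n = 168·201/523 = 64.5660; b·c/n = 28·126/523 = 6.7457
Stratum 3 (High): n = 454; a·d/n = 256·101/454 = 56.9515; b·c/n = 36·61/454 = 4.8370
OR_MH = (92.1519 + 64.5660 + 56.9515) / (12.9221 + 6.7457 + 4.8370) = 213.6694 / 24.5048 = 8.71951

8.72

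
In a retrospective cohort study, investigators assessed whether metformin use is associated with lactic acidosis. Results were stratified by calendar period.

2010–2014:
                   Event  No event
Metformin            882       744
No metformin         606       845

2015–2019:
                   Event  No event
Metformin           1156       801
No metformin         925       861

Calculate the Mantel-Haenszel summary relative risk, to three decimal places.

RR_MH = Σ(aᵢ·n₀ᵢ/nᵢ) / Σ(cᵢ·n₁ᵢ/nᵢ), with n₁ᵢ = aᵢ+bᵢ (exposed), n₀ᵢ = cᵢ+dᵢ (unexposed), nᵢ = n₁ᵢ+n₀ᵢ.
Stratum 1 (2010–2014): n₁ = 1626, n₀ = 1451, n = 3077; a·n₀/n = 882·1451/3077 = 415.9188; c·n₁/n = 606·1626/3077 = 320.2327
Stratum 2 (2015–2019): n₁ = 1957, n₀ = 1786, n = 3743; a·n₀/n = 1156·1786/3743 = 551.5939; c·n₁/n = 925·1957/3743 = 483.6294
RR_MH = (415.9188 + 551.5939) / (320.2327 + 483.6294) = 967.5127 / 803.8621 = 1.20358

1.204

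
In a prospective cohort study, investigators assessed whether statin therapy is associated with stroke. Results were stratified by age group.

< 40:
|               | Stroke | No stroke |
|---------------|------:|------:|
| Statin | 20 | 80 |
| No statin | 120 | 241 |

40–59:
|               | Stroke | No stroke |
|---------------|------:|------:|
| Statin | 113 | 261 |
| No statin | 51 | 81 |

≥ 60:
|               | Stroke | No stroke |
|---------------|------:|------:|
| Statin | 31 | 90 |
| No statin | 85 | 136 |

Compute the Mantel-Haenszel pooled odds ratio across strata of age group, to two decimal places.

OR_MH = Σ(aᵢdᵢ/nᵢ) / Σ(bᵢcᵢ/nᵢ), where nᵢ is the stratum total.
Stratum 1 (< 40): n = 461; a·d/n = 20·241/461 = 10.4555; b·c/n = 80·120/461 = 20.8243
Stratum 2 (40–59): n = 506; a·d/n = 113·81/506 = 18.0889; b·c/n = 261·51/506 = 26.3063
Stratum 3 (≥ 60): n = 342; a·d/n = 31·136/342 = 12.3275; b·c/n = 90·85/342 = 22.3684
OR_MH = (10.4555 + 18.0889 + 12.3275) / (20.8243 + 26.3063 + 22.3684) = 40.8719 / 69.4990 = 0.58809

0.59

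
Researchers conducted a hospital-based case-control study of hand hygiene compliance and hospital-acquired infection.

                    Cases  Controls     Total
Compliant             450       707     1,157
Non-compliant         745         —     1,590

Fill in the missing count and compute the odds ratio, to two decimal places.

The missing cell is in the unexposed row: 1590 − 745 = 845.
So a = 450, b = 707, c = 745, d = 845.
OR = (a·d)/(b·c) = (450 × 845) / (707 × 745) = 380250 / 526715 = 0.72193

0.72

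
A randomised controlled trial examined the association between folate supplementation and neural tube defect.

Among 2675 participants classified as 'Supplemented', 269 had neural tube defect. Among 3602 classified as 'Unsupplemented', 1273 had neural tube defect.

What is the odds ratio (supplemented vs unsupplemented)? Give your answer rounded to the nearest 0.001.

0.205

From the description: a = 269, b = 2406, c = 1273, d = 2329.
OR = (a·d)/(b·c) = (269 × 2329) / (2406 × 1273) = 626501 / 3062838 = 0.20455
Exposure is associated with lower odds of neural tube defect (OR = 0.20 < 1).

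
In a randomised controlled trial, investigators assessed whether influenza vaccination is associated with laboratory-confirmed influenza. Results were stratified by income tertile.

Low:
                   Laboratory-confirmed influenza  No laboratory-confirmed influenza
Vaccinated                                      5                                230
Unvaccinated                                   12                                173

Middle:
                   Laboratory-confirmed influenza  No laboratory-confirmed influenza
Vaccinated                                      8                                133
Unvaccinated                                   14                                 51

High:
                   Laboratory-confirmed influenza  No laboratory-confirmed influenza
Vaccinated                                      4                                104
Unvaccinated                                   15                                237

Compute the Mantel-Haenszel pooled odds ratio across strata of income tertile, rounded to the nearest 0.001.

OR_MH = Σ(aᵢdᵢ/nᵢ) / Σ(bᵢcᵢ/nᵢ), where nᵢ is the stratum total.
Stratum 1 (Low): n = 420; a·d/n = 5·173/420 = 2.0595; b·c/n = 230·12/420 = 6.5714
Stratum 2 (Middle): n = 206; a·d/n = 8·51/206 = 1.9806; b·c/n = 133·14/206 = 9.0388
Stratum 3 (High): n = 360; a·d/n = 4·237/360 = 2.6333; b·c/n = 104·15/360 = 4.3333
OR_MH = (2.0595 + 1.9806 + 2.6333) / (6.5714 + 9.0388 + 4.3333) = 6.6734 / 19.9436 = 0.33462

0.335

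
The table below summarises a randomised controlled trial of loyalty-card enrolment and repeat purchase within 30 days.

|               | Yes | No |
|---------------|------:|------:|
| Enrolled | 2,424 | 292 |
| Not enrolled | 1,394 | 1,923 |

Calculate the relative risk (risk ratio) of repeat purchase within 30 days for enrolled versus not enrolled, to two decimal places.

Cells: a = 2424, b = 292, c = 1394, d = 1923.
Risk in exposed = 2424/2716 = 0.89249; risk in unexposed = 1394/3317 = 0.42026.
RR = 0.89249 / 0.42026 = 2.12366
The risk among the exposed is 2.12 times that among the unexposed.

2.12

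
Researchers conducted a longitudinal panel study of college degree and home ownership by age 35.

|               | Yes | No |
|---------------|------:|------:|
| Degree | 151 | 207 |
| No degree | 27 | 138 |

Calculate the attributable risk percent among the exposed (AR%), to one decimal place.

Cells: a = 151, b = 207, c = 27, d = 138.
Risk in exposed = 151/358 = 0.42179; risk in unexposed = 27/165 = 0.16364.
RR = 0.42179/0.16364 = 2.57759
AR% = (RR − 1)/RR × 100 = (2.57759 − 1)/2.57759 × 100 = 61.2041%

61.2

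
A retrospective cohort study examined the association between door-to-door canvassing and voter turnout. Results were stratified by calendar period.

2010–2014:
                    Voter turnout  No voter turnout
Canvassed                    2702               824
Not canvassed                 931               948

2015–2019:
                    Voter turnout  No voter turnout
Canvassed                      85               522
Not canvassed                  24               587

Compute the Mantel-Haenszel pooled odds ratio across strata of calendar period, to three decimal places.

OR_MH = Σ(aᵢdᵢ/nᵢ) / Σ(bᵢcᵢ/nᵢ), where nᵢ is the stratum total.
Stratum 1 (2010–2014): n = 5405; a·d/n = 2702·948/5405 = 473.9123; b·c/n = 824·931/5405 = 141.9323
Stratum 2 (2015–2019): n = 1218; a·d/n = 85·587/1218 = 40.9647; b·c/n = 522·24/1218 = 10.2857
OR_MH = (473.9123 + 40.9647) / (141.9323 + 10.2857) = 514.8770 / 152.2180 = 3.38250

3.382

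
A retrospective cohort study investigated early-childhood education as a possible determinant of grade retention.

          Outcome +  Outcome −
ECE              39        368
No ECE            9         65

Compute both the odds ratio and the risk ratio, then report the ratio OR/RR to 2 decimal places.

Cells: a = 39, b = 368, c = 9, d = 65.
OR = (39·65)/(368·9) = 2535/3312 = 0.76540
Risk in exposed = 39/407 = 0.09582; risk in unexposed = 9/74 = 0.12162; RR = 0.78788
OR/RR = 0.76540 / 0.78788 = 0.97147
The outcome is not rare, so the OR lies further from 1 than the RR.

0.97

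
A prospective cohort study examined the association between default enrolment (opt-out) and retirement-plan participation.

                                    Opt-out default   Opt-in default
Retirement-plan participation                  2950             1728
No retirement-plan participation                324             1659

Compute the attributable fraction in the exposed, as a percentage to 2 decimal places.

43.38

Reading the table with exposure as columns: a = 2950 (Opt-out default, case), b = 324 (Opt-out default, non-case), c = 1728 (Opt-in default, case), d = 1659.
Risk in exposed = 2950/3274 = 0.90104; risk in unexposed = 1728/3387 = 0.51019.
RR = 0.90104/0.51019 = 1.76610
AR% = (RR − 1)/RR × 100 = (1.76610 − 1)/1.76610 × 100 = 43.3780%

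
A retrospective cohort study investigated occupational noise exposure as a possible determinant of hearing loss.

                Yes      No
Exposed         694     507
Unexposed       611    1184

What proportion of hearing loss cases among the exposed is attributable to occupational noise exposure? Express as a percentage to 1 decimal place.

Cells: a = 694, b = 507, c = 611, d = 1184.
Risk in exposed = 694/1201 = 0.57785; risk in unexposed = 611/1795 = 0.34039.
RR = 0.57785/0.34039 = 1.69762
AR% = (RR − 1)/RR × 100 = (1.69762 − 1)/1.69762 × 100 = 41.0939%

41.1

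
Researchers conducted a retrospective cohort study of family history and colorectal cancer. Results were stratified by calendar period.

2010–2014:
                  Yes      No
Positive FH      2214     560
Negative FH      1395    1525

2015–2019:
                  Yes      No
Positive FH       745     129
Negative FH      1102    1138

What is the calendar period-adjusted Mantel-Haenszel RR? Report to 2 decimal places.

1.69

RR_MH = Σ(aᵢ·n₀ᵢ/nᵢ) / Σ(cᵢ·n₁ᵢ/nᵢ), with n₁ᵢ = aᵢ+bᵢ (exposed), n₀ᵢ = cᵢ+dᵢ (unexposed), nᵢ = n₁ᵢ+n₀ᵢ.
Stratum 1 (2010–2014): n₁ = 2774, n₀ = 2920, n = 5694; a·n₀/n = 2214·2920/5694 = 1135.3846; c·n₁/n = 1395·2774/5694 = 679.6154
Stratum 2 (2015–2019): n₁ = 874, n₀ = 2240, n = 3114; a·n₀/n = 745·2240/3114 = 535.9024; c·n₁/n = 1102·874/3114 = 309.2961
RR_MH = (1135.3846 + 535.9024) / (679.6154 + 309.2961) = 1671.2870 / 988.9115 = 1.69003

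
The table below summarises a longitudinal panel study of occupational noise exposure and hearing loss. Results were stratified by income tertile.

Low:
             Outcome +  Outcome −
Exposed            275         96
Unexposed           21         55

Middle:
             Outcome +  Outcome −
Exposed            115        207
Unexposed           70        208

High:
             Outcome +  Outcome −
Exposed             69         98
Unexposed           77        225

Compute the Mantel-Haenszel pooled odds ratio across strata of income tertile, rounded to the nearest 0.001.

2.387

OR_MH = Σ(aᵢdᵢ/nᵢ) / Σ(bᵢcᵢ/nᵢ), where nᵢ is the stratum total.
Stratum 1 (Low): n = 447; a·d/n = 275·55/447 = 33.8367; b·c/n = 96·21/447 = 4.5101
Stratum 2 (Middle): n = 600; a·d/n = 115·208/600 = 39.8667; b·c/n = 207·70/600 = 24.1500
Stratum 3 (High): n = 469; a·d/n = 69·225/469 = 33.1023; b·c/n = 98·77/469 = 16.0896
OR_MH = (33.8367 + 39.8667 + 33.1023) / (4.5101 + 24.1500 + 16.0896) = 106.8057 / 44.7496 = 2.38674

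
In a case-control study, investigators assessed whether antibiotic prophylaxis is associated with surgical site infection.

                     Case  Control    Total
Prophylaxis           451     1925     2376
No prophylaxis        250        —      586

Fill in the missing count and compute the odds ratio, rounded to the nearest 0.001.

0.315

The missing cell is in the unexposed row: 586 − 250 = 336.
So a = 451, b = 1925, c = 250, d = 336.
OR = (a·d)/(b·c) = (451 × 336) / (1925 × 250) = 151536 / 481250 = 0.31488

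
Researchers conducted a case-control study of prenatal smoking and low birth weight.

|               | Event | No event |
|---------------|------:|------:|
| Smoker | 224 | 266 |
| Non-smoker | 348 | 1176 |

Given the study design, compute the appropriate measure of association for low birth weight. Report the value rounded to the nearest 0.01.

2.85

Cells: a = 224, b = 266, c = 348, d = 1176.
This is a case-control study: participants were sampled on outcome status, so risks in the source population cannot be estimated directly — relative risk is not valid here. The odds ratio is the appropriate measure.
OR = (a·d)/(b·c) = (224 × 1176) / (266 × 348) = 263424 / 92568 = 2.84574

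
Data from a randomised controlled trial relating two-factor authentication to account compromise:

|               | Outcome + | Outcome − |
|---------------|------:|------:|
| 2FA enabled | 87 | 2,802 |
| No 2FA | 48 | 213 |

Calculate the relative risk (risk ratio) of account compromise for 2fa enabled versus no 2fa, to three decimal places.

Cells: a = 87, b = 2802, c = 48, d = 213.
Risk in exposed = 87/2889 = 0.03011; risk in unexposed = 48/261 = 0.18391.
RR = 0.03011 / 0.18391 = 0.16375
The risk is 84% lower among the exposed than among the unexposed.

0.164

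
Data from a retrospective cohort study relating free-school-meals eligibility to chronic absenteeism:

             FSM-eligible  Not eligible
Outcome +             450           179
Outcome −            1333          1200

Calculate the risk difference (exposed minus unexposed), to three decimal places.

0.123

Reading the table with exposure as columns: a = 450 (FSM-eligible, case), b = 1333 (FSM-eligible, non-case), c = 179 (Not eligible, case), d = 1200.
Risk in exposed = 450/1783 = 0.252384; risk in unexposed = 179/1379 = 0.129804.
Risk difference = 0.252384 − 0.129804 = 0.122579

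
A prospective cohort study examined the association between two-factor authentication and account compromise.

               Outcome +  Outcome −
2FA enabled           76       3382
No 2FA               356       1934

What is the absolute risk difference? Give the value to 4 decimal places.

-0.1335

Cells: a = 76, b = 3382, c = 356, d = 1934.
Risk in exposed = 76/3458 = 0.021978; risk in unexposed = 356/2290 = 0.155459.
Risk difference = 0.021978 − 0.155459 = -0.133480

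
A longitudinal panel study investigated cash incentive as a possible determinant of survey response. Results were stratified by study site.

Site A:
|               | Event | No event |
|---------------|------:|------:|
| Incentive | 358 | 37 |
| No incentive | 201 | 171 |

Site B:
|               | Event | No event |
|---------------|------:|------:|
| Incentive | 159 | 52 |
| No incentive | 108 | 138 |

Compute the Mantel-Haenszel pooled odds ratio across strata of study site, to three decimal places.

5.814

OR_MH = Σ(aᵢdᵢ/nᵢ) / Σ(bᵢcᵢ/nᵢ), where nᵢ is the stratum total.
Stratum 1 (Site A): n = 767; a·d/n = 358·171/767 = 79.8149; b·c/n = 37·201/767 = 9.6962
Stratum 2 (Site B): n = 457; a·d/n = 159·138/457 = 48.0131; b·c/n = 52·108/457 = 12.2888
OR_MH = (79.8149 + 48.0131) / (9.6962 + 12.2888) = 127.8280 / 21.9851 = 5.81431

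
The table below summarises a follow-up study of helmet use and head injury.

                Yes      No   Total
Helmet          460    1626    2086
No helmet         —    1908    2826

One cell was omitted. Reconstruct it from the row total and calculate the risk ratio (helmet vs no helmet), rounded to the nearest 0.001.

The missing cell is in the unexposed row: 2826 − 1908 = 918.
So a = 460, b = 1626, c = 918, d = 1908.
RR = [a/(a+b)] / [c/(c+d)] = (460/2086) / (918/2826) = 0.22052/0.32484 = 0.67885

0.679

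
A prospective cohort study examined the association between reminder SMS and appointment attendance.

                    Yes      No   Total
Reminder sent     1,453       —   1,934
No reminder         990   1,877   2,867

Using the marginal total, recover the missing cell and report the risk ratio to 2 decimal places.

The missing cell is in the exposed row: 1934 − 1453 = 481.
So a = 1453, b = 481, c = 990, d = 1877.
RR = [a/(a+b)] / [c/(c+d)] = (1453/1934) / (990/2867) = 0.75129/0.34531 = 2.17571

2.18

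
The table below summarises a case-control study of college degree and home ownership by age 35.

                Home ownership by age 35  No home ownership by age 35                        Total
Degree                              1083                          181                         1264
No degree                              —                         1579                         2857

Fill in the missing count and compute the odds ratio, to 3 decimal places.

The missing cell is in the unexposed row: 2857 − 1579 = 1278.
So a = 1083, b = 181, c = 1278, d = 1579.
OR = (a·d)/(b·c) = (1083 × 1579) / (181 × 1278) = 1710057 / 231318 = 7.39267

7.393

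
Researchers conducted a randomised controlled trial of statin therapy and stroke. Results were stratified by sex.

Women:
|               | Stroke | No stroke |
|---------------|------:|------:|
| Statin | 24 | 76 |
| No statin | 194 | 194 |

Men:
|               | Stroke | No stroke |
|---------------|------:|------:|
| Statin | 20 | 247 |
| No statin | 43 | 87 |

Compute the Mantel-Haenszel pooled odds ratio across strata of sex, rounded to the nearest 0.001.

0.244

OR_MH = Σ(aᵢdᵢ/nᵢ) / Σ(bᵢcᵢ/nᵢ), where nᵢ is the stratum total.
Stratum 1 (Women): n = 488; a·d/n = 24·194/488 = 9.5410; b·c/n = 76·194/488 = 30.2131
Stratum 2 (Men): n = 397; a·d/n = 20·87/397 = 4.3829; b·c/n = 247·43/397 = 26.7531
OR_MH = (9.5410 + 4.3829) / (30.2131 + 26.7531) = 13.9239 / 56.9663 = 0.24442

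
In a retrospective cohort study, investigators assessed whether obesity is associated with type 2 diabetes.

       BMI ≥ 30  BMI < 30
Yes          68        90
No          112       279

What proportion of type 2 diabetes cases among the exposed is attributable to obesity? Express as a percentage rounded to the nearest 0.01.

Reading the table with exposure as columns: a = 68 (BMI ≥ 30, case), b = 112 (BMI ≥ 30, non-case), c = 90 (BMI < 30, case), d = 279.
Risk in exposed = 68/180 = 0.37778; risk in unexposed = 90/369 = 0.24390.
RR = 0.37778/0.24390 = 1.54889
AR% = (RR − 1)/RR × 100 = (1.54889 − 1)/1.54889 × 100 = 35.4376%

35.44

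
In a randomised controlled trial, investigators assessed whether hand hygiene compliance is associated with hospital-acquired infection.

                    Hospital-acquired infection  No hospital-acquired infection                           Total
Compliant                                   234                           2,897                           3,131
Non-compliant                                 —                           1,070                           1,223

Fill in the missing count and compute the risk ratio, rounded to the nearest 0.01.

0.60

The missing cell is in the unexposed row: 1223 − 1070 = 153.
So a = 234, b = 2897, c = 153, d = 1070.
RR = [a/(a+b)] / [c/(c+d)] = (234/3131) / (153/1223) = 0.07474/0.12510 = 0.59740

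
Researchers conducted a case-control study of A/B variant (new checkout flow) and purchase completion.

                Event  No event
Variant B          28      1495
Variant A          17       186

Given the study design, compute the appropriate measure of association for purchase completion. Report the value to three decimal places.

0.205

Cells: a = 28, b = 1495, c = 17, d = 186.
This is a case-control study: participants were sampled on outcome status, so risks in the source population cannot be estimated directly — relative risk is not valid here. The odds ratio is the appropriate measure.
OR = (a·d)/(b·c) = (28 × 186) / (1495 × 17) = 5208 / 25415 = 0.20492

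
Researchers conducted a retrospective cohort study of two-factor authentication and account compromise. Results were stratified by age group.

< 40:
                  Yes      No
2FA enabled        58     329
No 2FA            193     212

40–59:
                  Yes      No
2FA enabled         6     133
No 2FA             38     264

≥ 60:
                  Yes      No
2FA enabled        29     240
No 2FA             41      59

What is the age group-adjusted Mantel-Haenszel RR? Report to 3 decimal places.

RR_MH = Σ(aᵢ·n₀ᵢ/nᵢ) / Σ(cᵢ·n₁ᵢ/nᵢ), with n₁ᵢ = aᵢ+bᵢ (exposed), n₀ᵢ = cᵢ+dᵢ (unexposed), nᵢ = n₁ᵢ+n₀ᵢ.
Stratum 1 (< 40): n₁ = 387, n₀ = 405, n = 792; a·n₀/n = 58·405/792 = 29.6591; c·n₁/n = 193·387/792 = 94.3068
Stratum 2 (40–59): n₁ = 139, n₀ = 302, n = 441; a·n₀/n = 6·302/441 = 4.1088; c·n₁/n = 38·139/441 = 11.9773
Stratum 3 (≥ 60): n₁ = 269, n₀ = 100, n = 369; a·n₀/n = 29·100/369 = 7.8591; c·n₁/n = 41·269/369 = 29.8889
RR_MH = (29.6591 + 4.1088 + 7.8591) / (94.3068 + 11.9773 + 29.8889) = 41.6270 / 136.1730 = 0.30569

0.306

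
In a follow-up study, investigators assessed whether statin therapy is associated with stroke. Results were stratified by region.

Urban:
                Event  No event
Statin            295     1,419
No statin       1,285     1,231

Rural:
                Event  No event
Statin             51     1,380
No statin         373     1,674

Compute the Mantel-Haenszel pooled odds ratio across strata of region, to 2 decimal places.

OR_MH = Σ(aᵢdᵢ/nᵢ) / Σ(bᵢcᵢ/nᵢ), where nᵢ is the stratum total.
Stratum 1 (Urban): n = 4230; a·d/n = 295·1231/4230 = 85.8499; b·c/n = 1419·1285/4230 = 431.0674
Stratum 2 (Rural): n = 3478; a·d/n = 51·1674/3478 = 24.5469; b·c/n = 1380·373/3478 = 147.9988
OR_MH = (85.8499 + 24.5469) / (431.0674 + 147.9988) = 110.3967 / 579.0662 = 0.19065

0.19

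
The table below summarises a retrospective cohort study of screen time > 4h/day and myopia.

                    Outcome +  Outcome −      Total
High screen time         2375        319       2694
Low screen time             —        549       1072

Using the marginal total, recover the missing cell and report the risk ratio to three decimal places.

1.807

The missing cell is in the unexposed row: 1072 − 549 = 523.
So a = 2375, b = 319, c = 523, d = 549.
RR = [a/(a+b)] / [c/(c+d)] = (2375/2694) / (523/1072) = 0.88159/0.48787 = 1.80700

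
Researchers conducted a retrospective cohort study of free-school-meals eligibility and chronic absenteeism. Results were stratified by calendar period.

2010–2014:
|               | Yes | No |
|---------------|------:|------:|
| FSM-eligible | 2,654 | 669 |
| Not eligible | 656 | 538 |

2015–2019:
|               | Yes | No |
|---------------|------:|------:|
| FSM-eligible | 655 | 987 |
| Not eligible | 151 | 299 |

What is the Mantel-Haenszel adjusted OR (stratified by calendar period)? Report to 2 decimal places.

OR_MH = Σ(aᵢdᵢ/nᵢ) / Σ(bᵢcᵢ/nᵢ), where nᵢ is the stratum total.
Stratum 1 (2010–2014): n = 4517; a·d/n = 2654·538/4517 = 316.1063; b·c/n = 669·656/4517 = 97.1583
Stratum 2 (2015–2019): n = 2092; a·d/n = 655·299/2092 = 93.6162; b·c/n = 987·151/2092 = 71.2414
OR_MH = (316.1063 + 93.6162) / (97.1583 + 71.2414) = 409.7224 / 168.3997 = 2.43304

2.43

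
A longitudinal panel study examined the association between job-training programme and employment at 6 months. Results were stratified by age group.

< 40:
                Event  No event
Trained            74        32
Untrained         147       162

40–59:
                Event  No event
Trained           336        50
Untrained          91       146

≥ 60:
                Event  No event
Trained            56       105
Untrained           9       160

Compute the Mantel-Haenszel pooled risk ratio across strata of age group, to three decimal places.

2.152

RR_MH = Σ(aᵢ·n₀ᵢ/nᵢ) / Σ(cᵢ·n₁ᵢ/nᵢ), with n₁ᵢ = aᵢ+bᵢ (exposed), n₀ᵢ = cᵢ+dᵢ (unexposed), nᵢ = n₁ᵢ+n₀ᵢ.
Stratum 1 (< 40): n₁ = 106, n₀ = 309, n = 415; a·n₀/n = 74·309/415 = 55.0988; c·n₁/n = 147·106/415 = 37.5470
Stratum 2 (40–59): n₁ = 386, n₀ = 237, n = 623; a·n₀/n = 336·237/623 = 127.8202; c·n₁/n = 91·386/623 = 56.3820
Stratum 3 (≥ 60): n₁ = 161, n₀ = 169, n = 330; a·n₀/n = 56·169/330 = 28.6788; c·n₁/n = 9·161/330 = 4.3909
RR_MH = (55.0988 + 127.8202 + 28.6788) / (37.5470 + 56.3820 + 4.3909) = 211.5978 / 98.3199 = 2.15214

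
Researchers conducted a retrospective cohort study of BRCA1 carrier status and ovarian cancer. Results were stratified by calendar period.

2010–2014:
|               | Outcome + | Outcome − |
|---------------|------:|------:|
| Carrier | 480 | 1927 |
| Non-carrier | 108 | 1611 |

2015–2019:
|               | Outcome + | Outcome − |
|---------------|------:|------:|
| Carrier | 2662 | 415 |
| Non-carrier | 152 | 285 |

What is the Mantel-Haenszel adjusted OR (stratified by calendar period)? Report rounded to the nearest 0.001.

OR_MH = Σ(aᵢdᵢ/nᵢ) / Σ(bᵢcᵢ/nᵢ), where nᵢ is the stratum total.
Stratum 1 (2010–2014): n = 4126; a·d/n = 480·1611/4126 = 187.4164; b·c/n = 1927·108/4126 = 50.4401
Stratum 2 (2015–2019): n = 3514; a·d/n = 2662·285/3514 = 215.8993; b·c/n = 415·152/3514 = 17.9511
OR_MH = (187.4164 + 215.8993) / (50.4401 + 17.9511) = 403.3156 / 68.3912 = 5.89719

5.897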